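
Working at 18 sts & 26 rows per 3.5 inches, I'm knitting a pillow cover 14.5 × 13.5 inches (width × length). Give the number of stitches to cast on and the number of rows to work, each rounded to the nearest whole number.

Cast on 75 stitches and work 100 rows.

Stitch gauge = 18/3.5 = 5.143 sts/in; 14.5 × 5.143 = 74.57 → 75 sts.
Row gauge = 26/3.5 = 7.429 rows/in; 13.5 × 7.429 = 100.29 → 100 rows.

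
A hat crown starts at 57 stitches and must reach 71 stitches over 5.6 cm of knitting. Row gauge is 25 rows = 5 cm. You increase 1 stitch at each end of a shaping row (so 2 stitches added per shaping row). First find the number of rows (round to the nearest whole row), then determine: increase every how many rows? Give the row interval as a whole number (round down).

Increase every 4th row.

Rows = 5.6 × 5 = 28.0 → 28 rows.
Stitches to add: 14 → 7 shaping rows (at 2 st each).
28 / 7 = 4.00 → every 4 rows.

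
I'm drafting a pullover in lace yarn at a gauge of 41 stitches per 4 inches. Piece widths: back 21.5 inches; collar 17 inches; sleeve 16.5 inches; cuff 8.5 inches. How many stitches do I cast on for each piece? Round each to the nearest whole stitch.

back 220; collar 174; sleeve 169; cuff 87.

Rate = 41/4 = 10.25 sts per in.
back: 21.5 × 10.25 = 220.38 → 220.
collar: 17 × 10.25 = 174.25 → 174.
sleeve: 16.5 × 10.25 = 169.12 → 169.
cuff: 8.5 × 10.25 = 87.12 → 87.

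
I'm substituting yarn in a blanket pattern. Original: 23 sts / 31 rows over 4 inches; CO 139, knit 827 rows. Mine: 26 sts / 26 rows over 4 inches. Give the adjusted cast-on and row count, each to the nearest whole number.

Cast on 157 stitches; work 694 rows.

Stitches: 139 × 26/23 = 157.13 → 157.
Rows: 827 × 26/31 = 693.61 → 694.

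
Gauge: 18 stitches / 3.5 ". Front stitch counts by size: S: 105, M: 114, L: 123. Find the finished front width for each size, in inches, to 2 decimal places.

S 20.42 inches; M 22.17 inches; L 23.92 inches.

18/3.5 = 5.143 sts per in.
S: 105 / 5.143 = 20.417 → 20.42 in.
M: 114 / 5.143 = 22.167 → 22.17 in.
L: 123 / 5.143 = 23.917 → 23.92 in.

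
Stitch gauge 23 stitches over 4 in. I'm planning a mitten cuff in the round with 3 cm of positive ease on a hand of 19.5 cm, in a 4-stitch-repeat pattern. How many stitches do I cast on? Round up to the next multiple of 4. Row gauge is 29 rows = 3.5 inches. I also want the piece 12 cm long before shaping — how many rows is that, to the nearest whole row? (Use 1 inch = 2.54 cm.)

Finished = 19.5 + 3 = 22.5 cm.
22.5 cm × 1/2.54 = 8.86 inches.
23/4 = 5.75 sts per in; 8.86 × 5.75 = 50.94 sts.
Next multiple of 4 → 52.
12 cm = 4.72 inches; × 8.286 = 39.15 → 39 rows.

Cast on 52 stitches; work 39 rows.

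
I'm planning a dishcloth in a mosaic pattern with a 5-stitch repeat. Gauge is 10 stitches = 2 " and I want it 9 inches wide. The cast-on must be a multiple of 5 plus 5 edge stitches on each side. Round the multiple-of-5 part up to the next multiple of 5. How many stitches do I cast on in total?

Cast on 45 stitches.

10 / 2 = 5 sts per inch.
9 × 5 = 45.00 sts.
Less 10 edge sts → 35.00 for the repeat.
Next multiple of 5: 35.
Add back 10 edge sts → 45.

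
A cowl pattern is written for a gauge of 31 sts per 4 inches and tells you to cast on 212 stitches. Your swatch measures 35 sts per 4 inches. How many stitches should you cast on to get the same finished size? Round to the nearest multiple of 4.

Scale factor = 35 / 31 = 1.129.
212 × 35 / 31 = 239.35 sts.
→ 240 sts.

240 stitches.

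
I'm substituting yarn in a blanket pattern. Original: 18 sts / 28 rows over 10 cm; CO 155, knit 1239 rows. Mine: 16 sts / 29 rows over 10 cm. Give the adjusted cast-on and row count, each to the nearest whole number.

Cast on 138 stitches; work 1283 rows.

Stitches: 155 × 16/18 = 137.78 → 138.
Rows: 1239 × 29/28 = 1283.25 → 1283.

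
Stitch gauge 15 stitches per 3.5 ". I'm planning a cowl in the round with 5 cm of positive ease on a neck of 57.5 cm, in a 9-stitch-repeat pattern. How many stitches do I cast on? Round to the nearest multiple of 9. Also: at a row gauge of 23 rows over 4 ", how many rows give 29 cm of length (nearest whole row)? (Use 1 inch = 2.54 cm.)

Finished = 57.5 + 5 = 62.5 cm.
62.5 cm × 1/2.54 = 24.61 inches.
15/3.5 = 4.286 sts per in; 24.61 × 4.286 = 105.46 sts.
Nearest multiple of 9 → 108.
29 cm = 11.42 inches; × 5.75 = 65.65 → 66 rows.

Cast on 108 stitches; work 66 rows.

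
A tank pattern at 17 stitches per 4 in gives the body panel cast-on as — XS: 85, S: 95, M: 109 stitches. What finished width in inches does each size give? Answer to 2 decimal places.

XS 20.00 inches; S 22.35 inches; M 25.65 inches.

17/4 = 4.25 sts per in.
XS: 85 / 4.25 = 20.000 → 20.00 in.
S: 95 / 4.25 = 22.353 → 22.35 in.
M: 109 / 4.25 = 25.647 → 25.65 in.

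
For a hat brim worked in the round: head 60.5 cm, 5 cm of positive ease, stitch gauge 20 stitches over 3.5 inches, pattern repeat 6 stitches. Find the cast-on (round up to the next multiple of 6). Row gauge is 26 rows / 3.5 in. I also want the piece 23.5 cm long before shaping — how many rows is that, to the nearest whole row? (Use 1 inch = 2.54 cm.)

Finished = 60.5 + 5 = 65.5 cm.
65.5 cm × 1/2.54 = 25.79 inches.
20/3.5 = 5.714 sts per in; 25.79 × 5.714 = 147.36 sts.
Next multiple of 6 → 150.
23.5 cm = 9.25 inches; × 7.429 = 68.73 → 69 rows.

Cast on 150 stitches; work 69 rows.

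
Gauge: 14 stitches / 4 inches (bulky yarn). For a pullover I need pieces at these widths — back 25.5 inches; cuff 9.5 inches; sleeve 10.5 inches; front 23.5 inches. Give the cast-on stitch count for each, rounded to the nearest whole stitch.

Rate = 14/4 = 3.5 sts per in.
back: 25.5 × 3.5 = 89.25 → 89.
cuff: 9.5 × 3.5 = 33.25 → 33.
sleeve: 10.5 × 3.5 = 36.75 → 37.
front: 23.5 × 3.5 = 82.25 → 82.

back 89; cuff 33; sleeve 37; front 82.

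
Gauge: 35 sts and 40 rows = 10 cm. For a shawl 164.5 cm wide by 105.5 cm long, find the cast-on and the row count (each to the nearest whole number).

Stitch gauge = 35/10 = 3.5 sts/cm; 164.5 × 3.5 = 575.75 → 576 sts.
Row gauge = 40/10 = 4 rows/cm; 105.5 × 4 = 422.00 → 422 rows.

Cast on 576 stitches and work 422 rows.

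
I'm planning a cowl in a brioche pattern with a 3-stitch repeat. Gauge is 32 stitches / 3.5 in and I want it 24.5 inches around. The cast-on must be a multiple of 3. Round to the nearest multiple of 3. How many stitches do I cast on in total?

32 / 3.5 = 9.143 sts per inch.
24.5 × 9.143 = 224.00 sts.
Nearest multiple of 3: 225.

Cast on 225 stitches.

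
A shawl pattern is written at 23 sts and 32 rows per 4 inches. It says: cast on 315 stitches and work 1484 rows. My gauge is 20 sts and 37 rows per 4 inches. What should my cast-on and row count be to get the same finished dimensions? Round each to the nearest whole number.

Stitches: 315 × 20/23 = 273.91 → 274.
Rows: 1484 × 37/32 = 1715.88 → 1716.

Cast on 274 stitches; work 1716 rows.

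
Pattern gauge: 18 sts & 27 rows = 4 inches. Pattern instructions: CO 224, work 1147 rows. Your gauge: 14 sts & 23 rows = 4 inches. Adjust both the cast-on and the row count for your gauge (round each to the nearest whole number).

Stitches: 224 × 14/18 = 174.22 → 174.
Rows: 1147 × 23/27 = 977.07 → 977.

Cast on 174 stitches; work 977 rows.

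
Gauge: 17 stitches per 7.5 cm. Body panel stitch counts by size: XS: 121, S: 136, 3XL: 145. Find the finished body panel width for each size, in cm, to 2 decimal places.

XS 53.38 cm; S 60.00 cm; 3XL 63.97 cm.

17/7.5 = 2.267 sts per cm.
XS: 121 / 2.267 = 53.382 → 53.38 cm.
S: 136 / 2.267 = 60.000 → 60.00 cm.
3XL: 145 / 2.267 = 63.971 → 63.97 cm.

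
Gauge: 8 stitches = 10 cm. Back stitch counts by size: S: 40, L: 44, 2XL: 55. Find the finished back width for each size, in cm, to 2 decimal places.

8/10 = 0.8 sts per cm.
S: 40 / 0.8 = 50.000 → 50.00 cm.
L: 44 / 0.8 = 55.000 → 55.00 cm.
2XL: 55 / 0.8 = 68.750 → 68.75 cm.

S 50.00 cm; L 55.00 cm; 2XL 68.75 cm.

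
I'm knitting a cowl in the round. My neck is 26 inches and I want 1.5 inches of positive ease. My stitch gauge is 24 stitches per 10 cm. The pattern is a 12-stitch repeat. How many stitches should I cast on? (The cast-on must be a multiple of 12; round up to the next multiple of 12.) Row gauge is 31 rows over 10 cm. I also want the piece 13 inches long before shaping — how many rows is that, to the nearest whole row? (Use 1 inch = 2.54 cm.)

Cast on 168 stitches; work 102 rows.

Finished = 26 + 1.5 = 27.5 inches.
27.5 inches × 2.54 = 69.85 cm.
24/10 = 2.4 sts per cm; 69.85 × 2.4 = 167.64 sts.
Next multiple of 12 → 168.
13 inches = 33.02 cm; × 3.1 = 102.36 → 102 rows.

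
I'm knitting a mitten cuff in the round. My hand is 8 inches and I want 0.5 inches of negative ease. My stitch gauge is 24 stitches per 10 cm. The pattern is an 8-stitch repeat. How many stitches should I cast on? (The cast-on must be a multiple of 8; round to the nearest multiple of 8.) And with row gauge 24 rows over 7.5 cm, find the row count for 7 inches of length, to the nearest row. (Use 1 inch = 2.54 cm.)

Finished = 8 − 0.5 = 7.5 inches.
7.5 inches × 2.54 = 19.05 cm.
24/10 = 2.4 sts per cm; 19.05 × 2.4 = 45.72 sts.
Nearest multiple of 8 → 48.
7 inches = 17.78 cm; × 3.2 = 56.90 → 57 rows.

Cast on 48 stitches; work 57 rows.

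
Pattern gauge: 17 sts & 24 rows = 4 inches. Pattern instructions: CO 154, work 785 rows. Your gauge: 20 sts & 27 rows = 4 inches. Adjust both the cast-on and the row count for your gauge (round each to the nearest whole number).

Stitches: 154 × 20/17 = 181.18 → 181.
Rows: 785 × 27/24 = 883.12 → 883.

Cast on 181 stitches; work 883 rows.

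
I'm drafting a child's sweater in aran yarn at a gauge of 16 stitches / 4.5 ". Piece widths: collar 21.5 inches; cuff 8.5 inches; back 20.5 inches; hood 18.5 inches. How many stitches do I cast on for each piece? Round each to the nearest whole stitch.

Rate = 16/4.5 = 3.556 sts per in.
collar: 21.5 × 3.556 = 76.44 → 76.
cuff: 8.5 × 3.556 = 30.22 → 30.
back: 20.5 × 3.556 = 72.89 → 73.
hood: 18.5 × 3.556 = 65.78 → 66.

collar 76; cuff 30; back 73; hood 66.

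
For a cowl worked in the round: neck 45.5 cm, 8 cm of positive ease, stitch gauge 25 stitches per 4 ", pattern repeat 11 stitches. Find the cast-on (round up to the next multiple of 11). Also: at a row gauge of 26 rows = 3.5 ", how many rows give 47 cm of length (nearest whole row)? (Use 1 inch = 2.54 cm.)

Cast on 132 stitches; work 137 rows.

Finished = 45.5 + 8 = 53.5 cm.
53.5 cm × 1/2.54 = 21.06 inches.
25/4 = 6.25 sts per in; 21.06 × 6.25 = 131.64 sts.
Next multiple of 11 → 132.
47 cm = 18.50 inches; × 7.429 = 137.46 → 137 rows.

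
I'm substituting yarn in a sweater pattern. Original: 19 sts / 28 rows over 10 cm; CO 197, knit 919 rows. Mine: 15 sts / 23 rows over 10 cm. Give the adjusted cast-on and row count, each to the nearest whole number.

Stitches: 197 × 15/19 = 155.53 → 156.
Rows: 919 × 23/28 = 754.89 → 755.

Cast on 156 stitches; work 755 rows.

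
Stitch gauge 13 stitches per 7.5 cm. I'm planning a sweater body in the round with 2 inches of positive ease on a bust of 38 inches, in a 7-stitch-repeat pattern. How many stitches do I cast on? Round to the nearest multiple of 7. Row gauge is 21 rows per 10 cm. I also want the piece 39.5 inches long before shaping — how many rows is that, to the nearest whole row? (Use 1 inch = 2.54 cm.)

Cast on 175 stitches; work 211 rows.

Finished = 38 + 2 = 40 inches.
40 inches × 2.54 = 101.60 cm.
13/7.5 = 1.733 sts per cm; 101.60 × 1.733 = 176.11 sts.
Nearest multiple of 7 → 175.
39.5 inches = 100.33 cm; × 2.1 = 210.69 → 211 rows.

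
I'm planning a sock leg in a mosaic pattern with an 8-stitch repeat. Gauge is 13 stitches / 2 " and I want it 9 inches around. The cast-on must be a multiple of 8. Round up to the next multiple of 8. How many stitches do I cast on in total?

Cast on 64 stitches.

13 / 2 = 6.5 sts per inch.
9 × 6.5 = 58.50 sts.
Next multiple of 8: 64.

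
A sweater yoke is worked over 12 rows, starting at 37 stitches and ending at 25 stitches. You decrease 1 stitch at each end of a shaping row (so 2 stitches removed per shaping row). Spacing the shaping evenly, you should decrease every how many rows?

Stitches to remove: |25 − 37| = 12.
Shaping rows needed: 12 / 2 = 6.
12 rows / 6 = every 2 rows.

Decrease every 2nd row.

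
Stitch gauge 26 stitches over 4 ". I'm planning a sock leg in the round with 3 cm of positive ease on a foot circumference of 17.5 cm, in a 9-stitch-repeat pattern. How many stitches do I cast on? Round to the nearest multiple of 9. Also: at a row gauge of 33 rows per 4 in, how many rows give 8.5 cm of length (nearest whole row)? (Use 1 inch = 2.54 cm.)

Cast on 54 stitches; work 28 rows.

Finished = 17.5 + 3 = 20.5 cm.
20.5 cm × 1/2.54 = 8.07 inches.
26/4 = 6.5 sts per in; 8.07 × 6.5 = 52.46 sts.
Nearest multiple of 9 → 54.
8.5 cm = 3.35 inches; × 8.25 = 27.61 → 28 rows.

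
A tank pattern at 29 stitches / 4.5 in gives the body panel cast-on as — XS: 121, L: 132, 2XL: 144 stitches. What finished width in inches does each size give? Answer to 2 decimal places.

29/4.5 = 6.444 sts per in.
XS: 121 / 6.444 = 18.776 → 18.78 in.
L: 132 / 6.444 = 20.483 → 20.48 in.
2XL: 144 / 6.444 = 22.345 → 22.34 in.

XS 18.78 inches; L 20.48 inches; 2XL 22.34 inches.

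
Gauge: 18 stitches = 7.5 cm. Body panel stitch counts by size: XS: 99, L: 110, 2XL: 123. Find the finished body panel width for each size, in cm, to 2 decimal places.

18/7.5 = 2.4 sts per cm.
XS: 99 / 2.4 = 41.250 → 41.25 cm.
L: 110 / 2.4 = 45.833 → 45.83 cm.
2XL: 123 / 2.4 = 51.250 → 51.25 cm.

XS 41.25 cm; L 45.83 cm; 2XL 51.25 cm.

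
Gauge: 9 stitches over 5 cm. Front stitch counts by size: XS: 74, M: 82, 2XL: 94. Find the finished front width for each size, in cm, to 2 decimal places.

9/5 = 1.8 sts per cm.
XS: 74 / 1.8 = 41.111 → 41.11 cm.
M: 82 / 1.8 = 45.556 → 45.56 cm.
2XL: 94 / 1.8 = 52.222 → 52.22 cm.

XS 41.11 cm; M 45.56 cm; 2XL 52.22 cm.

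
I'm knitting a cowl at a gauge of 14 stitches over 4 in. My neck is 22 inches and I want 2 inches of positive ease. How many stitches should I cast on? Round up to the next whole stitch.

Finished = 22 + 2 = 24 in.
14 / 4 = 3.5 sts per inch.
24.00 × 3.5 = 84.00 sts.

84 stitches.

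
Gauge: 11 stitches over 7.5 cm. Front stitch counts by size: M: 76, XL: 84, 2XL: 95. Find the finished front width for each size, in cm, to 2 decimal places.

M 51.82 cm; XL 57.27 cm; 2XL 64.77 cm.

11/7.5 = 1.467 sts per cm.
M: 76 / 1.467 = 51.818 → 51.82 cm.
XL: 84 / 1.467 = 57.273 → 57.27 cm.
2XL: 95 / 1.467 = 64.773 → 64.77 cm.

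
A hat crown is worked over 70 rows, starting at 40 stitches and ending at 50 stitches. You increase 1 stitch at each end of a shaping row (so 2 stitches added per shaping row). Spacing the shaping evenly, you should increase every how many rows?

Stitches to add: |50 − 40| = 10.
Shaping rows needed: 10 / 2 = 5.
70 rows / 5 = every 14 rows.

Increase every 14th row.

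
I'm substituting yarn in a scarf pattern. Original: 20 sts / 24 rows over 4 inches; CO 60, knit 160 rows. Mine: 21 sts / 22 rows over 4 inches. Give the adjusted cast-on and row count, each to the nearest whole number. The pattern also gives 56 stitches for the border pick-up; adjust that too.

Stitches: 60 × 21/20 = 63.00 → 63.
Rows: 160 × 22/24 = 146.67 → 147.
border pick-up: 56 × 21/20 = 58.80 → 59.

Cast on 63 stitches; work 147 rows; border pick-up 59 stitches.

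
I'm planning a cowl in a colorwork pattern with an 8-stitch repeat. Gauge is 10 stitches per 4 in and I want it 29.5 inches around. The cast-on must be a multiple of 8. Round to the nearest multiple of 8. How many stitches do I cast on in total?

10 / 4 = 2.5 sts per inch.
29.5 × 2.5 = 73.75 sts.
Nearest multiple of 8: 72.

72 stitches.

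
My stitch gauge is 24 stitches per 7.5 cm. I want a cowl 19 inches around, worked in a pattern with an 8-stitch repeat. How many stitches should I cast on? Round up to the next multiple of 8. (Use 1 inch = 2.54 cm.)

19 in = 19 × 2.54 = 48.26 cm.
24 / 7.5 = 3.2 sts/cm.
48.26 × 3.2 = 154.43 sts.
→ 160.

CO 160 sts.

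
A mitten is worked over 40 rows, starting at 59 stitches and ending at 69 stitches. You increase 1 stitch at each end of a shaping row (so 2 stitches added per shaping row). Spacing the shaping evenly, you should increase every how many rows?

Increase every 8th row.

Stitches to add: |69 − 59| = 10.
Shaping rows needed: 10 / 2 = 5.
40 rows / 5 = every 8 rows.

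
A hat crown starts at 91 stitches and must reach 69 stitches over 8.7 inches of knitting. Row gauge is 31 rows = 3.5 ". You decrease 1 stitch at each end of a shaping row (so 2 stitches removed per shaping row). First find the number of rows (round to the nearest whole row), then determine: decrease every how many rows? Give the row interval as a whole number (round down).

Rows = 8.7 × 8.857 = 77.1 → 77 rows.
Stitches to remove: 22 → 11 shaping rows (at 2 st each).
77 / 11 = 7.00 → every 7 rows.

Decrease every 7th row.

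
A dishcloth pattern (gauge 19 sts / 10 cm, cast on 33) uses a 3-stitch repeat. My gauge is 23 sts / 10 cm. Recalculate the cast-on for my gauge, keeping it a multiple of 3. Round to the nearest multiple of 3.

33 × 23 / 19 = 39.95.
Nearest multiple of 3: 39.

39 stitches.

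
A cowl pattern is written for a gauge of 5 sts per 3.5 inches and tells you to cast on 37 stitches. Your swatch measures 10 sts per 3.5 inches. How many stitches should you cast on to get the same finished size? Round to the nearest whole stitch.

Scale factor = 10 / 5 = 2.000.
37 × 10 / 5 = 74.00 sts.

74 stitches.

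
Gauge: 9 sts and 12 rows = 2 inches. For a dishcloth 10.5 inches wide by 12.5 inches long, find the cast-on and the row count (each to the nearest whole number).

Stitch gauge = 9/2 = 4.5 sts/in; 10.5 × 4.5 = 47.25 → 47 sts.
Row gauge = 12/2 = 6 rows/in; 12.5 × 6 = 75.00 → 75 rows.

Cast on 47 stitches and work 75 rows.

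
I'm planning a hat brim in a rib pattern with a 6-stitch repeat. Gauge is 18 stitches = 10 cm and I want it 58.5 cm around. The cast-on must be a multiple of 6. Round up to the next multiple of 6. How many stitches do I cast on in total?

18 / 10 = 1.8 sts per cm.
58.5 × 1.8 = 105.30 sts.
Next multiple of 6: 108.

Cast on 108 stitches.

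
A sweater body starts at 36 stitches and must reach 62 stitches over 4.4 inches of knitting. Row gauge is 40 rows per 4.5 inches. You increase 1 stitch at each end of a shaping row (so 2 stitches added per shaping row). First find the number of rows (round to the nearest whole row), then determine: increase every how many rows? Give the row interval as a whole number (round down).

Rows = 4.4 × 8.889 = 39.1 → 39 rows.
Stitches to add: 26 → 13 shaping rows (at 2 st each).
39 / 13 = 3.00 → every 3 rows.

Increase every 3rd row.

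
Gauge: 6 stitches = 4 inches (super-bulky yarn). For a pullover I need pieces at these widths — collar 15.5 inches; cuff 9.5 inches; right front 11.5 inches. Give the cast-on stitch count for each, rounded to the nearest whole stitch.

collar 23; cuff 14; right front 17.

Rate = 6/4 = 1.5 sts per in.
collar: 15.5 × 1.5 = 23.25 → 23.
cuff: 9.5 × 1.5 = 14.25 → 14.
right front: 11.5 × 1.5 = 17.25 → 17.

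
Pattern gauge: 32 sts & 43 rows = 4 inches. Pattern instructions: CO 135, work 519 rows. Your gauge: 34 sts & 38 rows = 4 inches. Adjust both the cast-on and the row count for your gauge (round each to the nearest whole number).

Cast on 143 stitches; work 459 rows.

Stitches: 135 × 34/32 = 143.44 → 143.
Rows: 519 × 38/43 = 458.65 → 459.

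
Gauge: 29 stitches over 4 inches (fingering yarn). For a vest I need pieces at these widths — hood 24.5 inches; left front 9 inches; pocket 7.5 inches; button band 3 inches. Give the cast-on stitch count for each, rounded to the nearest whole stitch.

Rate = 29/4 = 7.25 sts per in.
hood: 24.5 × 7.25 = 177.62 → 178.
left front: 9 × 7.25 = 65.25 → 65.
pocket: 7.5 × 7.25 = 54.38 → 54.
button band: 3 × 7.25 = 21.75 → 22.

hood 178; left front 65; pocket 54; button band 22.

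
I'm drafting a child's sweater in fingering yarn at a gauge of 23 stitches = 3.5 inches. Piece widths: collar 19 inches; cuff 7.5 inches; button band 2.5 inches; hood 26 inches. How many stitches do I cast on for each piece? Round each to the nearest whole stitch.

Rate = 23/3.5 = 6.571 sts per in.
collar: 19 × 6.571 = 124.86 → 125.
cuff: 7.5 × 6.571 = 49.29 → 49.
button band: 2.5 × 6.571 = 16.43 → 16.
hood: 26 × 6.571 = 170.86 → 171.

collar 125; cuff 49; button band 16; hood 171.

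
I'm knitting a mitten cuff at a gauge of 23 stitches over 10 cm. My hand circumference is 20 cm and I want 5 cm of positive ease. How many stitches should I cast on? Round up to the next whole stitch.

CO 58 sts.

Finished = 20 + 5 = 25 cm.
23 / 10 = 2.3 sts per cm.
25.00 × 2.3 = 57.50 sts.
→ 58 sts.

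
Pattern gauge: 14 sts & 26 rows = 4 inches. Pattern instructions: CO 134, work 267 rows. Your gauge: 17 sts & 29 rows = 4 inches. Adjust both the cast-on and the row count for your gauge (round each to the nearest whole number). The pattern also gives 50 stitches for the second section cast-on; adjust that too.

Cast on 163 stitches; work 298 rows; second section cast-on 61 stitches.

Stitches: 134 × 17/14 = 162.71 → 163.
Rows: 267 × 29/26 = 297.81 → 298.
second section cast-on: 50 × 17/14 = 60.71 → 61.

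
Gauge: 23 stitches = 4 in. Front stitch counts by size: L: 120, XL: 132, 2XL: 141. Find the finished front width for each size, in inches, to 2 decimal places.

23/4 = 5.75 sts per in.
L: 120 / 5.75 = 20.870 → 20.87 in.
XL: 132 / 5.75 = 22.957 → 22.96 in.
2XL: 141 / 5.75 = 24.522 → 24.52 in.

L 20.87 inches; XL 22.96 inches; 2XL 24.52 inches.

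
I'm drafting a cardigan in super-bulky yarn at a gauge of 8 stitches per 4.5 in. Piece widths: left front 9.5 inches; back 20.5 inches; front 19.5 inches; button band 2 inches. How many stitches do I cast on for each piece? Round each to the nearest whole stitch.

left front 17; back 36; front 35; button band 4.

Rate = 8/4.5 = 1.778 sts per in.
left front: 9.5 × 1.778 = 16.89 → 17.
back: 20.5 × 1.778 = 36.44 → 36.
front: 19.5 × 1.778 = 34.67 → 35.
button band: 2 × 1.778 = 3.56 → 4.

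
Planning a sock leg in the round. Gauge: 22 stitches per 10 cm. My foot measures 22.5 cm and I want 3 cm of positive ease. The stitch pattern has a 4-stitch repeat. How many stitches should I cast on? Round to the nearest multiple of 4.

Cast on 56 stitches.

Finished = 22.5 + 3 = 25.5 cm.
22 / 10 = 2.2 sts/cm.
25.5 × 2.2 = 56.10 sts.
Nearest multiple of 4: 56.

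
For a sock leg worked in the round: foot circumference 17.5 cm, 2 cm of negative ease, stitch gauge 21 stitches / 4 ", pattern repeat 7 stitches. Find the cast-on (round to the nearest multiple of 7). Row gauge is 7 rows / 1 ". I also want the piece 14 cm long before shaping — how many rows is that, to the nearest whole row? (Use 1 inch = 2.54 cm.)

Cast on 35 stitches; work 39 rows.

Finished = 17.5 − 2 = 15.5 cm.
15.5 cm × 1/2.54 = 6.10 inches.
21/4 = 5.25 sts per in; 6.10 × 5.25 = 32.04 sts.
Nearest multiple of 7 → 35.
14 cm = 5.51 inches; × 7 = 38.58 → 39 rows.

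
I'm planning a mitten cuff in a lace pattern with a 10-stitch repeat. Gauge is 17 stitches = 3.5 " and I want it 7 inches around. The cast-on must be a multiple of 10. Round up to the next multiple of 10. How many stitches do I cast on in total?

CO 40 sts.

17 / 3.5 = 4.857 sts per inch.
7 × 4.857 = 34.00 sts.
Next multiple of 10: 40.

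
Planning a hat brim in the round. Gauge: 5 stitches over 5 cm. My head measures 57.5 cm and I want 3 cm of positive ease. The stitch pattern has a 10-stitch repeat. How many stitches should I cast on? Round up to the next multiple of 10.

Finished = 57.5 + 3 = 60.5 cm.
5 / 5 = 1 sts/cm.
60.5 × 1 = 60.50 sts.
Next multiple of 10: 70.

70 stitches.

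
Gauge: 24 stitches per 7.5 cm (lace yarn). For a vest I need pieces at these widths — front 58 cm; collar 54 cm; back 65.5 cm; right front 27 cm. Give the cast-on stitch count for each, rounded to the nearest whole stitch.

front 186; collar 173; back 210; right front 86.

Rate = 24/7.5 = 3.2 sts per cm.
front: 58 × 3.2 = 185.60 → 186.
collar: 54 × 3.2 = 172.80 → 173.
back: 65.5 × 3.2 = 209.60 → 210.
right front: 27 × 3.2 = 86.40 → 86.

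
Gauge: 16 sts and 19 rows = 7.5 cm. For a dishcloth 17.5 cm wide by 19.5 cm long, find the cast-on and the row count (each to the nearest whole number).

Cast on 37 stitches and work 49 rows.

Stitch gauge = 16/7.5 = 2.133 sts/cm; 17.5 × 2.133 = 37.33 → 37 sts.
Row gauge = 19/7.5 = 2.533 rows/cm; 19.5 × 2.533 = 49.40 → 49 rows.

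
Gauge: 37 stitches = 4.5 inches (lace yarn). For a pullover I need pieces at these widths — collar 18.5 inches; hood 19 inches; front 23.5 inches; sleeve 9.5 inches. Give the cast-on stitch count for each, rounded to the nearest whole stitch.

Rate = 37/4.5 = 8.222 sts per in.
collar: 18.5 × 8.222 = 152.11 → 152.
hood: 19 × 8.222 = 156.22 → 156.
front: 23.5 × 8.222 = 193.22 → 193.
sleeve: 9.5 × 8.222 = 78.11 → 78.

collar 152; hood 156; front 193; sleeve 78.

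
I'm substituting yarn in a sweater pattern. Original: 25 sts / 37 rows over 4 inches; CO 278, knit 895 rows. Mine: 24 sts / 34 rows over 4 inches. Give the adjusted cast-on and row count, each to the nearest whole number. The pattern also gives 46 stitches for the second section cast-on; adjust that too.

Cast on 267 stitches; work 822 rows; second section cast-on 44 stitches.

Stitches: 278 × 24/25 = 266.88 → 267.
Rows: 895 × 34/37 = 822.43 → 822.
second section cast-on: 46 × 24/25 = 44.16 → 44.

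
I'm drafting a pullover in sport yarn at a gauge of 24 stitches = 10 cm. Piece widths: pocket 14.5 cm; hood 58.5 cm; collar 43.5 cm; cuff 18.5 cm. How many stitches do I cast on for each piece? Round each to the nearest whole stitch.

Rate = 24/10 = 2.4 sts per cm.
pocket: 14.5 × 2.4 = 34.80 → 35.
hood: 58.5 × 2.4 = 140.40 → 140.
collar: 43.5 × 2.4 = 104.40 → 104.
cuff: 18.5 × 2.4 = 44.40 → 44.

pocket 35; hood 140; collar 104; cuff 44.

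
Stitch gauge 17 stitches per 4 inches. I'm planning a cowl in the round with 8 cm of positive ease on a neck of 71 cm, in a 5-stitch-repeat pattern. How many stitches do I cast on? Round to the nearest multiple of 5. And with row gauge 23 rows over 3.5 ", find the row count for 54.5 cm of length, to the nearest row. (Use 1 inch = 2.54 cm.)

Cast on 130 stitches; work 141 rows.

Finished = 71 + 8 = 79 cm.
79 cm × 1/2.54 = 31.10 inches.
17/4 = 4.25 sts per in; 31.10 × 4.25 = 132.19 sts.
Nearest multiple of 5 → 130.
54.5 cm = 21.46 inches; × 6.571 = 141.00 → 141 rows.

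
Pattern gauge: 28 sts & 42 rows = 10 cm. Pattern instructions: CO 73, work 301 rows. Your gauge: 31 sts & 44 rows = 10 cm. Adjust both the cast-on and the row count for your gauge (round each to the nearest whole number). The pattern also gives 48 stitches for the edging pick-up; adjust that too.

Cast on 81 stitches; work 315 rows; edging pick-up 53 stitches.

Stitches: 73 × 31/28 = 80.82 → 81.
Rows: 301 × 44/42 = 315.33 → 315.
edging pick-up: 48 × 31/28 = 53.14 → 53.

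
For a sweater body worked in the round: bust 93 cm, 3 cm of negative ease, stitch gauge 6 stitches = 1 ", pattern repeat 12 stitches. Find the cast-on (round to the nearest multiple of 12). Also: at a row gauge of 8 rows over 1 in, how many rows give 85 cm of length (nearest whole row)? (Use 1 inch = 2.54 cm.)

Finished = 93 − 3 = 90 cm.
90 cm × 1/2.54 = 35.43 inches.
6/1 = 6 sts per in; 35.43 × 6 = 212.60 sts.
Nearest multiple of 12 → 216.
85 cm = 33.46 inches; × 8 = 267.72 → 268 rows.

Cast on 216 stitches; work 268 rows.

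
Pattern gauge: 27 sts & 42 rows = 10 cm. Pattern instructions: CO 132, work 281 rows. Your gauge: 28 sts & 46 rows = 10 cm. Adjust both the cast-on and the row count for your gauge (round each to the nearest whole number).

Stitches: 132 × 28/27 = 136.89 → 137.
Rows: 281 × 46/42 = 307.76 → 308.

Cast on 137 stitches; work 308 rows.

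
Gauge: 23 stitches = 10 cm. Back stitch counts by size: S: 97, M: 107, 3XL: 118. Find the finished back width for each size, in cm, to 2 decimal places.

23/10 = 2.3 sts per cm.
S: 97 / 2.3 = 42.174 → 42.17 cm.
M: 107 / 2.3 = 46.522 → 46.52 cm.
3XL: 118 / 2.3 = 51.304 → 51.30 cm.

S 42.17 cm; M 46.52 cm; 3XL 51.30 cm.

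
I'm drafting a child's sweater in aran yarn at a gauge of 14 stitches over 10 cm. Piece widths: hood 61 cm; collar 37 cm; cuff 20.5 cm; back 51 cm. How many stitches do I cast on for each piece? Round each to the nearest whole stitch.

hood 85; collar 52; cuff 29; back 71.

Rate = 14/10 = 1.4 sts per cm.
hood: 61 × 1.4 = 85.40 → 85.
collar: 37 × 1.4 = 51.80 → 52.
cuff: 20.5 × 1.4 = 28.70 → 29.
back: 51 × 1.4 = 71.40 → 71.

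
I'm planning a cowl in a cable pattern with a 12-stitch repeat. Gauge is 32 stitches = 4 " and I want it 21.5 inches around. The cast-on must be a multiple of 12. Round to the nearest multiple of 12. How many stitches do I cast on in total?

CO 168 sts.

32 / 4 = 8 sts per inch.
21.5 × 8 = 172.00 sts.
Nearest multiple of 12: 168.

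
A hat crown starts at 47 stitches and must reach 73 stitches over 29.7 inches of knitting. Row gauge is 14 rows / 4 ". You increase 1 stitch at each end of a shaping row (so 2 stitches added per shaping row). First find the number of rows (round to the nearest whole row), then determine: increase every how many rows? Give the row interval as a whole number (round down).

Increase every 8th row.

Rows = 29.7 × 3.5 = 104.0 → 104 rows.
Stitches to add: 26 → 13 shaping rows (at 2 st each).
104 / 13 = 8.00 → every 8 rows.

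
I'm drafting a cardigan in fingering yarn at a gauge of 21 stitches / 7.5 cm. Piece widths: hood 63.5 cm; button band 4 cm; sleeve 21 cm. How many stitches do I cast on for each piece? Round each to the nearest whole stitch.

Rate = 21/7.5 = 2.8 sts per cm.
hood: 63.5 × 2.8 = 177.80 → 178.
button band: 4 × 2.8 = 11.20 → 11.
sleeve: 21 × 2.8 = 58.80 → 59.

hood 178; button band 11; sleeve 59.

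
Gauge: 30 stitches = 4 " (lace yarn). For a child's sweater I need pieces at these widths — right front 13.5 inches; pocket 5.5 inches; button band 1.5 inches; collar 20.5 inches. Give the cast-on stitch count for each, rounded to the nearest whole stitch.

Rate = 30/4 = 7.5 sts per in.
right front: 13.5 × 7.5 = 101.25 → 101.
pocket: 5.5 × 7.5 = 41.25 → 41.
button band: 1.5 × 7.5 = 11.25 → 11.
collar: 20.5 × 7.5 = 153.75 → 154.

right front 101; pocket 41; button band 11; collar 154.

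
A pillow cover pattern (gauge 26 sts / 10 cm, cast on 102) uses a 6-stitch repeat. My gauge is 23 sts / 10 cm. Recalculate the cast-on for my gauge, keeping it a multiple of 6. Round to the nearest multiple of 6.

102 × 23 / 26 = 90.23.
Nearest multiple of 6: 90.

CO 90 sts.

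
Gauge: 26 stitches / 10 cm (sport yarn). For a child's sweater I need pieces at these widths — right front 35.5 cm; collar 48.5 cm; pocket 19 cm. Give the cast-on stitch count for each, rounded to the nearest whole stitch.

Rate = 26/10 = 2.6 sts per cm.
right front: 35.5 × 2.6 = 92.30 → 92.
collar: 48.5 × 2.6 = 126.10 → 126.
pocket: 19 × 2.6 = 49.40 → 49.

right front 92; collar 126; pocket 49.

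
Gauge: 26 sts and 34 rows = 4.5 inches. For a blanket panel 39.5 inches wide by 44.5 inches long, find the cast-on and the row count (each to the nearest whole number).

Stitch gauge = 26/4.5 = 5.778 sts/in; 39.5 × 5.778 = 228.22 → 228 sts.
Row gauge = 34/4.5 = 7.556 rows/in; 44.5 × 7.556 = 336.22 → 336 rows.

Cast on 228 stitches and work 336 rows.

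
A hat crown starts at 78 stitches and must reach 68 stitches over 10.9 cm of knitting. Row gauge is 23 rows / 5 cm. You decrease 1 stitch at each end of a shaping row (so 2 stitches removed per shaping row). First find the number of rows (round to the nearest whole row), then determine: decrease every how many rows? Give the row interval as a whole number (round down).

Decrease every 10th row.

Rows = 10.9 × 4.6 = 50.1 → 50 rows.
Stitches to remove: 10 → 5 shaping rows (at 2 st each).
50 / 5 = 10.00 → every 10 rows.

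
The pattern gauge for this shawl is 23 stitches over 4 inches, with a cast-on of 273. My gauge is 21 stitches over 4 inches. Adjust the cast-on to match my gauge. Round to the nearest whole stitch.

CO 249 sts.

Scale factor = 21 / 23 = 0.913.
273 × 21 / 23 = 249.26 sts.
→ 249 sts.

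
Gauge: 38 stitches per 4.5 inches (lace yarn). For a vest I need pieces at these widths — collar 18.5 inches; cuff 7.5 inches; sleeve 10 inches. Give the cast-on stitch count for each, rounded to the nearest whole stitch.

Rate = 38/4.5 = 8.444 sts per in.
collar: 18.5 × 8.444 = 156.22 → 156.
cuff: 7.5 × 8.444 = 63.33 → 63.
sleeve: 10 × 8.444 = 84.44 → 84.

collar 156; cuff 63; sleeve 84.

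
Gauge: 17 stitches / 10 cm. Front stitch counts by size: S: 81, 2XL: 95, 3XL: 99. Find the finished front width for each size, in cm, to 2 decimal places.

S 47.65 cm; 2XL 55.88 cm; 3XL 58.24 cm.

17/10 = 1.7 sts per cm.
S: 81 / 1.7 = 47.647 → 47.65 cm.
2XL: 95 / 1.7 = 55.882 → 55.88 cm.
3XL: 99 / 1.7 = 58.235 → 58.24 cm.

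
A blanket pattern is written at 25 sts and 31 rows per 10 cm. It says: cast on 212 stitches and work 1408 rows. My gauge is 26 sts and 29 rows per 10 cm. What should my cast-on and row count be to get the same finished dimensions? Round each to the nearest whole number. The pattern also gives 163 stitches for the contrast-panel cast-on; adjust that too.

Cast on 220 stitches; work 1317 rows; contrast-panel cast-on 170 stitches.

Stitches: 212 × 26/25 = 220.48 → 220.
Rows: 1408 × 29/31 = 1317.16 → 1317.
contrast-panel cast-on: 163 × 26/25 = 169.52 → 170.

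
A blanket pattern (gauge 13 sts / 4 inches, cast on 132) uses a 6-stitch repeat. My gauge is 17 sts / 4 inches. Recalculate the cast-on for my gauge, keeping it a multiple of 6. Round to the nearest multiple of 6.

132 × 17 / 13 = 172.62.
Nearest multiple of 6: 174.

CO 174 sts.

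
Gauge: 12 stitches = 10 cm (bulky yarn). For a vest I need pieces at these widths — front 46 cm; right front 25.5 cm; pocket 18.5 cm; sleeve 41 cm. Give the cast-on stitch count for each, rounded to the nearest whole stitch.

front 55; right front 31; pocket 22; sleeve 49.

Rate = 12/10 = 1.2 sts per cm.
front: 46 × 1.2 = 55.20 → 55.
right front: 25.5 × 1.2 = 30.60 → 31.
pocket: 18.5 × 1.2 = 22.20 → 22.
sleeve: 41 × 1.2 = 49.20 → 49.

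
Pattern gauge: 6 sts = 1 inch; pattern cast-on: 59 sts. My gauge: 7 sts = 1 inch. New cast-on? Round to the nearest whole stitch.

69 stitches.

Scale factor = 7 / 6 = 1.167.
59 × 7 / 6 = 68.83 sts.
→ 69 sts.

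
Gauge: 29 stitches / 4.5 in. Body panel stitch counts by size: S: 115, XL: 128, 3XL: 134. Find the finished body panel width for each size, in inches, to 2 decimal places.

S 17.84 inches; XL 19.86 inches; 3XL 20.79 inches.

29/4.5 = 6.444 sts per in.
S: 115 / 6.444 = 17.845 → 17.84 in.
XL: 128 / 6.444 = 19.862 → 19.86 in.
3XL: 134 / 6.444 = 20.793 → 20.79 in.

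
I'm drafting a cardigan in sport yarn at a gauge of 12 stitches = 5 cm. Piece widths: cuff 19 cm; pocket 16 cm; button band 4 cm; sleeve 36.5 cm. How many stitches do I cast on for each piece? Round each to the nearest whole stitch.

Rate = 12/5 = 2.4 sts per cm.
cuff: 19 × 2.4 = 45.60 → 46.
pocket: 16 × 2.4 = 38.40 → 38.
button band: 4 × 2.4 = 9.60 → 10.
sleeve: 36.5 × 2.4 = 87.60 → 88.

cuff 46; pocket 38; button band 10; sleeve 88.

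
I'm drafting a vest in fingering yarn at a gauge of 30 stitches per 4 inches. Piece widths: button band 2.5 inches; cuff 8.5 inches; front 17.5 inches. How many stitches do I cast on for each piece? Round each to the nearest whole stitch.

Rate = 30/4 = 7.5 sts per in.
button band: 2.5 × 7.5 = 18.75 → 19.
cuff: 8.5 × 7.5 = 63.75 → 64.
front: 17.5 × 7.5 = 131.25 → 131.

button band 19; cuff 64; front 131.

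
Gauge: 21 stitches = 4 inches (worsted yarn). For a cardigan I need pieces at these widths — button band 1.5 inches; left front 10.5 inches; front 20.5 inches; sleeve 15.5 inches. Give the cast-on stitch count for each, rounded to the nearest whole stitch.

Rate = 21/4 = 5.25 sts per in.
button band: 1.5 × 5.25 = 7.88 → 8.
left front: 10.5 × 5.25 = 55.12 → 55.
front: 20.5 × 5.25 = 107.62 → 108.
sleeve: 15.5 × 5.25 = 81.38 → 81.

button band 8; left front 55; front 108; sleeve 81.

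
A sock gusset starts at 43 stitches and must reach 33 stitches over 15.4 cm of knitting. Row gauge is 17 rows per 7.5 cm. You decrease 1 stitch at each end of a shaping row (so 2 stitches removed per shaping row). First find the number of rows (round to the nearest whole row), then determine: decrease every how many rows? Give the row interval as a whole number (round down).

Decrease every 7th row.

Rows = 15.4 × 2.267 = 34.9 → 35 rows.
Stitches to remove: 10 → 5 shaping rows (at 2 st each).
35 / 5 = 7.00 → every 7 rows.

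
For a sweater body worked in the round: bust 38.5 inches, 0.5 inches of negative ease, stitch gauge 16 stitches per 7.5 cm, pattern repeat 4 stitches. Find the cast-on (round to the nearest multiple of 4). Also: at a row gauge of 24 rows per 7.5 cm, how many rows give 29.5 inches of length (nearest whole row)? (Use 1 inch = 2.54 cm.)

Cast on 204 stitches; work 240 rows.

Finished = 38.5 − 0.5 = 38 inches.
38 inches × 2.54 = 96.52 cm.
16/7.5 = 2.133 sts per cm; 96.52 × 2.133 = 205.91 sts.
Nearest multiple of 4 → 204.
29.5 inches = 74.93 cm; × 3.2 = 239.78 → 240 rows.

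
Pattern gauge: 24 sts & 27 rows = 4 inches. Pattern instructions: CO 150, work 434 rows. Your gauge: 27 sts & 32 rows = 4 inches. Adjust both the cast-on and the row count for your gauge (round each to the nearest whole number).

Stitches: 150 × 27/24 = 168.75 → 169.
Rows: 434 × 32/27 = 514.37 → 514.

Cast on 169 stitches; work 514 rows.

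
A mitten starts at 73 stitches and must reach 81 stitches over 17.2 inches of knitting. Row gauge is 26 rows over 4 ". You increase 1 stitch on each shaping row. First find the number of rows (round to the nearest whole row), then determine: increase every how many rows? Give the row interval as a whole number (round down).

Increase every 14th row.

Rows = 17.2 × 6.5 = 111.8 → 112 rows.
Stitches to add: 8 → 8 shaping rows (at 1 st each).
112 / 8 = 14.00 → every 14 rows.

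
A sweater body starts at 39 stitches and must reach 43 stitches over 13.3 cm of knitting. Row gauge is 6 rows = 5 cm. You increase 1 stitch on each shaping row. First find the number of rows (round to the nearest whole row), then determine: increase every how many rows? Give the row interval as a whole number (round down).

Increase every 4th row.

Rows = 13.3 × 1.2 = 16.0 → 16 rows.
Stitches to add: 4 → 4 shaping rows (at 1 st each).
16 / 4 = 4.00 → every 4 rows.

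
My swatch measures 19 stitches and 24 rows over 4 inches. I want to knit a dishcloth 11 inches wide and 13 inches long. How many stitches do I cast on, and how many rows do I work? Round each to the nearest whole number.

Stitch gauge = 19/4 = 4.75 sts/in; 11 × 4.75 = 52.25 → 52 sts.
Row gauge = 24/4 = 6 rows/in; 13 × 6 = 78.00 → 78 rows.

Cast on 52 stitches and work 78 rows.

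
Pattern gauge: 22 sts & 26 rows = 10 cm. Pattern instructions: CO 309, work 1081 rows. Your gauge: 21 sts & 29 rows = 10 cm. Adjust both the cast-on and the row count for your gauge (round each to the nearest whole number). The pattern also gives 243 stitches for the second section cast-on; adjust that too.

Cast on 295 stitches; work 1206 rows; second section cast-on 232 stitches.

Stitches: 309 × 21/22 = 294.95 → 295.
Rows: 1081 × 29/26 = 1205.73 → 1206.
second section cast-on: 243 × 21/22 = 231.95 → 232.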